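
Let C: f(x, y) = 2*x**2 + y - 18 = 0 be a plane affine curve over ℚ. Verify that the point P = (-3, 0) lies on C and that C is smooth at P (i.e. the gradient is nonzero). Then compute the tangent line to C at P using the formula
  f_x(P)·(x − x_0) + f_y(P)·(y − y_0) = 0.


Tangent line at P: -12*x + y - 36 = 0.

Step 1: f(-3, 0) = 0, so P lies on C.
Step 2: partial derivatives
  f_x(x, y) = 4*x, f_y(x, y) = 1.
  f_x(P) = -12, f_y(P) = 1 (gradient nonzero, so P is smooth).
Step 3: tangent line at P: -12·(x − -3) + 1·(y − 0) = 0.
Expanding: -12*x + y - 36 = 0.


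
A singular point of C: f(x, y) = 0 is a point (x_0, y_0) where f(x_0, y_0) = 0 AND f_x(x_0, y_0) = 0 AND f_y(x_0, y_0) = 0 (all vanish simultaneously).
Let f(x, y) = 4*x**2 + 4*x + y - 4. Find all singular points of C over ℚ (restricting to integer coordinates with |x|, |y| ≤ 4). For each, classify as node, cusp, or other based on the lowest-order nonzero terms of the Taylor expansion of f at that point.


No singular points in the scanned grid; C is smooth there.

Compute partial derivatives:
  f_x = 8*x + 4.
  f_y = 1.
f_y = 1 is a nonzero constant, so f_y never vanishes: no point (x, y) can satisfy f = f_x = f_y = 0. In particular no (x, y) ∈ {−4, ..., 4}² is singular; the curve is smooth.


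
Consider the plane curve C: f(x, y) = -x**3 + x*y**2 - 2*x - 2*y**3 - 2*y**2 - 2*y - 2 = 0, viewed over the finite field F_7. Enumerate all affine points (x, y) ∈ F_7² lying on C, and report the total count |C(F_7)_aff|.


Affine F_7-points: {(0, 6), (2, 0), (3, 0), (5, 5)}; count = 4.

For each of the 49 pairs (x, y) ∈ F_7², evaluate f(x, y) mod 7. Record the zeros.
  x = 0: [0↦5, 1↦6, 2↦5, 3↦4, 4↦5, 5↦3, 6↦0]  zeros at y ∈ {6}
  x = 1: [0↦2, 1↦4, 2↦6, 3↦3, 4↦4, 5↦4, 6↦5]  zeros at y ∈ ∅
  x = 2: [0↦0, 1↦3, 2↦1, 3↦3, 4↦4, 5↦6, 6↦4]  zeros at y ∈ {0}
  x = 3: [0↦0, 1↦4, 2↦5, 3↦5, 4↦6, 5↦3, 6↦5]  zeros at y ∈ {0}
  x = 4: [0↦3, 1↦1, 2↦5, 3↦3, 4↦4, 5↦3, 6↦2]  zeros at y ∈ ∅
  x = 5: [0↦3, 1↦2, 2↦2, 3↦5, 4↦6, 5↦0, 6↦3]  zeros at y ∈ {5}
  x = 6: [0↦1, 1↦1, 2↦4, 3↦5, 4↦6, 5↦2, 6↦2]  zeros at y ∈ ∅
Collecting zeros: affine points = {(0, 6), (2, 0), (3, 0), (5, 5)}.
Total count |C(F_7)_aff| = 4.


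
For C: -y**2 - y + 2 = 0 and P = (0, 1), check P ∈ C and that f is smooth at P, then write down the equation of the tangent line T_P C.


Tangent line at P: 3 - 3*y = 0.

Step 1: f(0, 1) = 0, so P lies on C.
Step 2: partial derivatives
  f_x(x, y) = 0, f_y(x, y) = -2*y - 1.
  f_x(P) = 0, f_y(P) = -3 (gradient nonzero, so P is smooth).
Step 3: tangent line at P: 0·(x − 0) + -3·(y − 1) = 0.
Expanding: 3 - 3*y = 0.


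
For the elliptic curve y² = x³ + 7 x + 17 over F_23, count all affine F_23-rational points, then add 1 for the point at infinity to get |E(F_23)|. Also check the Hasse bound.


Affine points = {(1, 5), (1, 18), (2, 4), (2, 19), (5, 4), (5, 19), (7, 8), (7, 15), (9, 2), (9, 21), (10, 11), (10, 12), (12, 9), (12, 14), (15, 1), (15, 22), (16, 4), (16, 19), (17, 9), (17, 14), (18, 8), (18, 15), (21, 8), (21, 15), (22, 3), (22, 20)}; affine count = 26; |E(F_23)| = 27.

Discriminant check: Δ ∝ 4a³ + 27b² = 4·7³ + 27·17² = 4·343 + 27·289 ≡ 21 (mod 23). Nonzero ⇒ E is nonsingular.
For each x ∈ F_23, compute rhs = x³ + 7·x + 17 mod 23, then count y ∈ F_23 with y² ≡ rhs.
  x = 0: rhs = 17, matching y values: none (0 points).
  x = 1: rhs = 2, matching y values: 5, 18 (2 points).
  x = 2: rhs = 16, matching y values: 4, 19 (2 points).
  x = 3: rhs = 19, matching y values: none (0 points).
  x = 4: rhs = 17, matching y values: none (0 points).
  x = 5: rhs = 16, matching y values: 4, 19 (2 points).
  x = 6: rhs = 22, matching y values: none (0 points).
  x = 7: rhs = 18, matching y values: 8, 15 (2 points).
  x = 8: rhs = 10, matching y values: none (0 points).
  x = 9: rhs = 4, matching y values: 2, 21 (2 points).
  x = 10: rhs = 6, matching y values: 11, 12 (2 points).
  x = 11: rhs = 22, matching y values: none (0 points).
  x = 12: rhs = 12, matching y values: 9, 14 (2 points).
  x = 13: rhs = 5, matching y values: none (0 points).
  x = 14: rhs = 7, matching y values: none (0 points).
  x = 15: rhs = 1, matching y values: 1, 22 (2 points).
  x = 16: rhs = 16, matching y values: 4, 19 (2 points).
  x = 17: rhs = 12, matching y values: 9, 14 (2 points).
  x = 18: rhs = 18, matching y values: 8, 15 (2 points).
  x = 19: rhs = 17, matching y values: none (0 points).
  x = 20: rhs = 15, matching y values: none (0 points).
  x = 21: rhs = 18, matching y values: 8, 15 (2 points).
  x = 22: rhs = 9, matching y values: 3, 20 (2 points).
Total affine count: 26.
Full point count |E(F_23)| = 26 + 1 = 27.
Hasse bound: |27 − (23+1)| = |3| = 3 ≤ 2√23 ≈ 9.5917 ✓.


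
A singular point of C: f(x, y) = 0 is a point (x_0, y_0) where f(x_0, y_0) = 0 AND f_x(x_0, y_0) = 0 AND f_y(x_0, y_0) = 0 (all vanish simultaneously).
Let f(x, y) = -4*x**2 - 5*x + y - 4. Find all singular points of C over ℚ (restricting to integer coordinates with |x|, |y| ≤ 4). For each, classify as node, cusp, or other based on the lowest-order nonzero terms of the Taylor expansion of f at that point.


No singular points in the scanned grid; C is smooth there.

Compute partial derivatives:
  f_x = -8*x - 5.
  f_y = 1.
f_y = 1 is a nonzero constant, so f_y never vanishes: no point (x, y) can satisfy f = f_x = f_y = 0. In particular no (x, y) ∈ {−4, ..., 4}² is singular; the curve is smooth.


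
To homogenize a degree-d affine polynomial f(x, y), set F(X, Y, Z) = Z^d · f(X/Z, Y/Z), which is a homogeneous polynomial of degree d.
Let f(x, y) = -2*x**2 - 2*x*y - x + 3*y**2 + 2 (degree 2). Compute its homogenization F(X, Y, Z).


F(X, Y, Z) = -2*X**2 - 2*X*Y - X*Z + 3*Y**2 + 2*Z**2

deg(f) = 2.
Substitute x = X/Z, y = Y/Z into f, then multiply by Z^2.
  monomial -2·x^2·y^0 ↦ -2·X^2·Y^0·Z^0.
  monomial -2·x^1·y^1 ↦ -2·X^1·Y^1·Z^0.
  monomial -1·x^1·y^0 ↦ -1·X^1·Y^0·Z^1.
  monomial 3·x^0·y^2 ↦ 3·X^0·Y^2·Z^0.
  monomial 2·x^0·y^0 ↦ 2·X^0·Y^0·Z^2.
Collecting: F(X, Y, Z) = -2*X**2 - 2*X*Y - X*Z + 3*Y**2 + 2*Z**2.


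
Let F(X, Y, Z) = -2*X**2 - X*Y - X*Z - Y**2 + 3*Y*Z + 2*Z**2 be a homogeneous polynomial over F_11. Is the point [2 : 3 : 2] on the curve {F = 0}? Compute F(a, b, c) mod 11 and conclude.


F(2,3,2) ≡ 10 (mod 11); P is NOT on the curve.

Evaluate F(2, 3, 2) term-by-term (mod 11).
  -2*X**2 ↦ -2·4·1·1 = -8
  -X*Y ↦ -1·2·3·1 = -6
  -X*Z ↦ -1·2·1·2 = -4
  -Y**2 ↦ -1·1·9·1 = -9
  3*Y*Z ↦ 3·1·3·2 = 18
  2*Z**2 ↦ 2·1·1·4 = 8
Sum: F(2, 3, 2) = (-8) + (-6) + (-4) + (-9) + (18) + (8) = -1.
Reducing mod 11: -1 ≡ 10 (mod 11).
Since F(a, b, c) ≡ 10 ≠ 0 (mod 11), P does NOT lie on the curve.


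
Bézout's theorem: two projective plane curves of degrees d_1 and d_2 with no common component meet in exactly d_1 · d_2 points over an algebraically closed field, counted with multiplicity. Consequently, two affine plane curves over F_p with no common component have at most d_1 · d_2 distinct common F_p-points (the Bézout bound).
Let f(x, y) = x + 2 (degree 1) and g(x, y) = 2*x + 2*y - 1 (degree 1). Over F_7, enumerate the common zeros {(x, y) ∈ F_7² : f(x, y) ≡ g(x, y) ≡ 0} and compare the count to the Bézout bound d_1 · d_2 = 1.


Common zeros: {(5, 6)}; count = 1; Bézout bound = 1.

deg(f) = 1, deg(g) = 1, so Bézout bound = 1.
Scan x ∈ F_7. For each x, list the y ∈ F_7 with f(x, y) ≡ 0 and those with g(x, y) ≡ 0 (mod 7); the common zeros in that column are the intersection.
  x = 0: f ≡ 0 at y ∈ ∅; g ≡ 0 at y ∈ {4}; common: ∅.
  x = 1: f ≡ 0 at y ∈ ∅; g ≡ 0 at y ∈ {3}; common: ∅.
  x = 2: f ≡ 0 at y ∈ ∅; g ≡ 0 at y ∈ {2}; common: ∅.
  x = 3: f ≡ 0 at y ∈ ∅; g ≡ 0 at y ∈ {1}; common: ∅.
  x = 4: f ≡ 0 at y ∈ ∅; g ≡ 0 at y ∈ {0}; common: ∅.
  x = 5: f ≡ 0 at y ∈ {0, 1, 2, 3, 4, 5, 6}; g ≡ 0 at y ∈ {6}; common: {6}.
  x = 6: f ≡ 0 at y ∈ ∅; g ≡ 0 at y ∈ {5}; common: ∅.
Collecting: common zeros = {(5, 6)}, so the count is 1.
Comparison with the Bézout bound: 1 ≤ 1 = deg(f)·deg(g), as expected for curves with no common component (the bound is attained).


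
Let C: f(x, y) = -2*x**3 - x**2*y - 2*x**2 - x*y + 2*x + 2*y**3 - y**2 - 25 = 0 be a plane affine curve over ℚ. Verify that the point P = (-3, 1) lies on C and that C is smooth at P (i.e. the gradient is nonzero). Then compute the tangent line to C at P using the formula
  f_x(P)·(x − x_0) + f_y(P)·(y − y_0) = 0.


Tangent line at P: -35*x - 2*y - 103 = 0.

Step 1: f(-3, 1) = 0, so P lies on C.
Step 2: partial derivatives
  f_x(x, y) = -6*x**2 - 2*x*y - 4*x - y + 2, f_y(x, y) = -x**2 - x + 6*y**2 - 2*y.
  f_x(P) = -35, f_y(P) = -2 (gradient nonzero, so P is smooth).
Step 3: tangent line at P: -35·(x − -3) + -2·(y − 1) = 0.
Expanding: -35*x - 2*y - 103 = 0.


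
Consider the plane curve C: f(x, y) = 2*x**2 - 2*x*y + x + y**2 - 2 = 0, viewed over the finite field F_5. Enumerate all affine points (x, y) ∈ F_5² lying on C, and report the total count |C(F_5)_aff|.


Affine F_5-points: {(1, 1), (2, 1), (2, 3), (3, 3)}; count = 4.

For each of the 25 pairs (x, y) ∈ F_5², evaluate f(x, y) mod 5. Record the zeros.
  x = 0: [0↦3, 1↦4, 2↦2, 3↦2, 4↦4]  zeros at y ∈ ∅
  x = 1: [0↦1, 1↦0, 2↦1, 3↦4, 4↦4]  zeros at y ∈ {1}
  x = 2: [0↦3, 1↦0, 2↦4, 3↦0, 4↦3]  zeros at y ∈ {1, 3}
  x = 3: [0↦4, 1↦4, 2↦1, 3↦0, 4↦1]  zeros at y ∈ {3}
  x = 4: [0↦4, 1↦2, 2↦2, 3↦4, 4↦3]  zeros at y ∈ ∅
Collecting zeros: affine points = {(1, 1), (2, 1), (2, 3), (3, 3)}.
Total count |C(F_5)_aff| = 4.


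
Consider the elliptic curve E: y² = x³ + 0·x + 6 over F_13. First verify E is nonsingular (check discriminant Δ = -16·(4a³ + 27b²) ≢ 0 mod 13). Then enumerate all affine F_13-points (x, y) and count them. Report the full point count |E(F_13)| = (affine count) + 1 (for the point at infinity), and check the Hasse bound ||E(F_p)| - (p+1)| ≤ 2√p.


Affine points = {(2, 1), (2, 12), (5, 1), (5, 12), (6, 1), (6, 12)}; affine count = 6; |E(F_13)| = 7.

Discriminant check: Δ ∝ 4a³ + 27b² = 4·0³ + 27·6² = 4·0 + 27·36 ≡ 10 (mod 13). Nonzero ⇒ E is nonsingular.
For each x ∈ F_13, compute rhs = x³ + 0·x + 6 mod 13, then count y ∈ F_13 with y² ≡ rhs.
  x = 0: rhs = 6, matching y values: none (0 points).
  x = 1: rhs = 7, matching y values: none (0 points).
  x = 2: rhs = 1, matching y values: 1, 12 (2 points).
  x = 3: rhs = 7, matching y values: none (0 points).
  x = 4: rhs = 5, matching y values: none (0 points).
  x = 5: rhs = 1, matching y values: 1, 12 (2 points).
  x = 6: rhs = 1, matching y values: 1, 12 (2 points).
  x = 7: rhs = 11, matching y values: none (0 points).
  x = 8: rhs = 11, matching y values: none (0 points).
  x = 9: rhs = 7, matching y values: none (0 points).
  x = 10: rhs = 5, matching y values: none (0 points).
  x = 11: rhs = 11, matching y values: none (0 points).
  x = 12: rhs = 5, matching y values: none (0 points).
Total affine count: 6.
Full point count |E(F_13)| = 6 + 1 = 7.
Hasse bound: |7 − (13+1)| = |-7| = 7 ≤ 2√13 ≈ 7.2111 ✓.


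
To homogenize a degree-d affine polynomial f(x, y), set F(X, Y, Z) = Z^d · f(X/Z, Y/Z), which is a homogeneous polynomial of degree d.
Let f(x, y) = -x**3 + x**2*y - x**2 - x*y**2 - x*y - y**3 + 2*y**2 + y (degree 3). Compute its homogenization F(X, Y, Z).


F(X, Y, Z) = -X**3 + X**2*Y - X**2*Z - X*Y**2 - X*Y*Z - Y**3 + 2*Y**2*Z + Y*Z**2

deg(f) = 3.
Substitute x = X/Z, y = Y/Z into f, then multiply by Z^3.
  monomial -1·x^3·y^0 ↦ -1·X^3·Y^0·Z^0.
  monomial 1·x^2·y^1 ↦ 1·X^2·Y^1·Z^0.
  monomial -1·x^2·y^0 ↦ -1·X^2·Y^0·Z^1.
  monomial -1·x^1·y^2 ↦ -1·X^1·Y^2·Z^0.
  monomial -1·x^1·y^1 ↦ -1·X^1·Y^1·Z^1.
  monomial -1·x^0·y^3 ↦ -1·X^0·Y^3·Z^0.
  monomial 2·x^0·y^2 ↦ 2·X^0·Y^2·Z^1.
  monomial 1·x^0·y^1 ↦ 1·X^0·Y^1·Z^2.
Collecting: F(X, Y, Z) = -X**3 + X**2*Y - X**2*Z - X*Y**2 - X*Y*Z - Y**3 + 2*Y**2*Z + Y*Z**2.


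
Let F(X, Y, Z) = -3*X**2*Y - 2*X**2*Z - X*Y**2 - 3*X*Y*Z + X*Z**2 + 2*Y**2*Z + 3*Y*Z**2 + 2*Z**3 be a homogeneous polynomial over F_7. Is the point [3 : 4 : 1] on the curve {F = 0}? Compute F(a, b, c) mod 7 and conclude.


F(3,4,1) ≡ 0 (mod 7); P is on the curve.

Evaluate F(3, 4, 1) term-by-term (mod 7).
  -3*X**2*Y ↦ -3·9·4·1 = -108
  -2*X**2*Z ↦ -2·9·1·1 = -18
  -X*Y**2 ↦ -1·3·16·1 = -48
  -3*X*Y*Z ↦ -3·3·4·1 = -36
  X*Z**2 ↦ 1·3·1·1 = 3
  2*Y**2*Z ↦ 2·1·16·1 = 32
  3*Y*Z**2 ↦ 3·1·4·1 = 12
  2*Z**3 ↦ 2·1·1·1 = 2
Sum: F(3, 4, 1) = (-108) + (-18) + (-48) + (-36) + (3) + (32) + (12) + (2) = -161.
Reducing mod 7: -161 ≡ 0 (mod 7).
Since F(a, b, c) ≡ 0 (mod 7), P lies on the curve.


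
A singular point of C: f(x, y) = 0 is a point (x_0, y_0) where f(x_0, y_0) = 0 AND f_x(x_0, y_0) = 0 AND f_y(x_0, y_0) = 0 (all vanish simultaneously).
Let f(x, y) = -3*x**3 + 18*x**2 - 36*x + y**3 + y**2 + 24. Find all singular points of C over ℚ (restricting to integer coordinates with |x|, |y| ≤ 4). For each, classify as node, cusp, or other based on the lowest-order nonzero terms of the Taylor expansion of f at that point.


Singular points: {(2, 0)}; classification: cusp.

Compute partial derivatives:
  f_x = -9*x**2 + 36*x - 36.
  f_y = 3*y**2 + 2*y.
Scan x_0 ∈ {−4, ..., 4}. For each x_0, f_y(x_0, y) is a polynomial in y; find its integer roots y ∈ {−4, ..., 4}, then test f_x and f at those candidates.
  x = -4: f_y(-4, y) = 3*y**2 + 2*y; vanishes at y ∈ {0}. (-4, 0): f_x = -324 ≠ 0.
  x = -3: f_y(-3, y) = 3*y**2 + 2*y; vanishes at y ∈ {0}. (-3, 0): f_x = -225 ≠ 0.
  x = -2: f_y(-2, y) = 3*y**2 + 2*y; vanishes at y ∈ {0}. (-2, 0): f_x = -144 ≠ 0.
  x = -1: f_y(-1, y) = 3*y**2 + 2*y; vanishes at y ∈ {0}. (-1, 0): f_x = -81 ≠ 0.
  x = 0: f_y(0, y) = 3*y**2 + 2*y; vanishes at y ∈ {0}. (0, 0): f_x = -36 ≠ 0.
  x = 1: f_y(1, y) = 3*y**2 + 2*y; vanishes at y ∈ {0}. (1, 0): f_x = -9 ≠ 0.
  x = 2: f_y(2, y) = 3*y**2 + 2*y; vanishes at y ∈ {0}. (2, 0): f_x = 0, f = 0 — SINGULAR.
  x = 3: f_y(3, y) = 3*y**2 + 2*y; vanishes at y ∈ {0}. (3, 0): f_x = -9 ≠ 0.
  x = 4: f_y(4, y) = 3*y**2 + 2*y; vanishes at y ∈ {0}. (4, 0): f_x = -36 ≠ 0.
Only singular point on the grid: (2, 0).
Classify: substitute x = 2 + u, y = 0 + v and expand: f = -3*u**3 + v**3 + v**2.
No constant or linear terms (consistent with a singular point). Quadratic part: v**2. Cubic part: -3*u**3 + v**3.
The quadratic part v**2 is a perfect square, so there is a single (double) tangent line v = 0, i.e. y = 0. Restricting the cubic part to that line (v = 0) leaves -3*u**3 ≠ 0, so f is not divisible by v and the branch is v² ≈ 3*u**3 to lowest order — this is a cusp.
Classification: cusp.


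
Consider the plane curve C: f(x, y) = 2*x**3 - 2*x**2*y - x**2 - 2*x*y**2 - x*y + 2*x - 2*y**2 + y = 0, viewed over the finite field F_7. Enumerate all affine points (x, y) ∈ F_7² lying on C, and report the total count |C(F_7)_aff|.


Affine F_7-points: {(0, 0), (0, 4), (3, 2), (3, 6), (5, 3)}; count = 5.

For each of the 49 pairs (x, y) ∈ F_7², evaluate f(x, y) mod 7. Record the zeros.
  x = 0: [0↦0, 1↦6, 2↦1, 3↦6, 4↦0, 5↦4, 6↦4]  zeros at y ∈ {0, 4}
  x = 1: [0↦3, 1↦4, 2↦4, 3↦3, 4↦1, 5↦5, 6↦1]  zeros at y ∈ ∅
  x = 2: [0↦2, 1↦1, 2↦2, 3↦5, 4↦3, 5↦3, 6↦5]  zeros at y ∈ ∅
  x = 3: [0↦2, 1↦2, 2↦0, 3↦3, 4↦4, 5↦3, 6↦0]  zeros at y ∈ {2, 6}
  x = 4: [0↦1, 1↦5, 2↦3, 3↦2, 4↦2, 5↦3, 6↦5]  zeros at y ∈ ∅
  x = 5: [0↦4, 1↦1, 2↦2, 3↦0, 4↦2, 5↦1, 6↦4]  zeros at y ∈ {3}
  x = 6: [0↦2, 1↦2, 2↦2, 3↦2, 4↦2, 5↦2, 6↦2]  zeros at y ∈ ∅
Collecting zeros: affine points = {(0, 0), (0, 4), (3, 2), (3, 6), (5, 3)}.
Total count |C(F_7)_aff| = 5.


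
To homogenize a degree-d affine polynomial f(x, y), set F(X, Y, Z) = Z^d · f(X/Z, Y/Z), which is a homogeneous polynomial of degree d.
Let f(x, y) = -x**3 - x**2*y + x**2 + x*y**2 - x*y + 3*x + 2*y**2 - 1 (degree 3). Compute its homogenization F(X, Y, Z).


F(X, Y, Z) = -X**3 - X**2*Y + X**2*Z + X*Y**2 - X*Y*Z + 3*X*Z**2 + 2*Y**2*Z - Z**3

deg(f) = 3.
Substitute x = X/Z, y = Y/Z into f, then multiply by Z^3.
  monomial -1·x^3·y^0 ↦ -1·X^3·Y^0·Z^0.
  monomial -1·x^2·y^1 ↦ -1·X^2·Y^1·Z^0.
  monomial 1·x^2·y^0 ↦ 1·X^2·Y^0·Z^1.
  monomial 1·x^1·y^2 ↦ 1·X^1·Y^2·Z^0.
  monomial -1·x^1·y^1 ↦ -1·X^1·Y^1·Z^1.
  monomial 3·x^1·y^0 ↦ 3·X^1·Y^0·Z^2.
  monomial 2·x^0·y^2 ↦ 2·X^0·Y^2·Z^1.
  monomial -1·x^0·y^0 ↦ -1·X^0·Y^0·Z^3.
Collecting: F(X, Y, Z) = -X**3 - X**2*Y + X**2*Z + X*Y**2 - X*Y*Z + 3*X*Z**2 + 2*Y**2*Z - Z**3.


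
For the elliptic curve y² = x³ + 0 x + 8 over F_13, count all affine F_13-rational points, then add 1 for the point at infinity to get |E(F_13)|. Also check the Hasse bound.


Affine points = {(1, 3), (1, 10), (2, 4), (2, 9), (3, 3), (3, 10), (5, 4), (5, 9), (6, 4), (6, 9), (7, 0), (8, 0), (9, 3), (9, 10), (11, 0)}; affine count = 15; |E(F_13)| = 16.

Discriminant check: Δ ∝ 4a³ + 27b² = 4·0³ + 27·8² = 4·0 + 27·64 ≡ 12 (mod 13). Nonzero ⇒ E is nonsingular.
For each x ∈ F_13, compute rhs = x³ + 0·x + 8 mod 13, then count y ∈ F_13 with y² ≡ rhs.
  x = 0: rhs = 8, matching y values: none (0 points).
  x = 1: rhs = 9, matching y values: 3, 10 (2 points).
  x = 2: rhs = 3, matching y values: 4, 9 (2 points).
  x = 3: rhs = 9, matching y values: 3, 10 (2 points).
  x = 4: rhs = 7, matching y values: none (0 points).
  x = 5: rhs = 3, matching y values: 4, 9 (2 points).
  x = 6: rhs = 3, matching y values: 4, 9 (2 points).
  x = 7: rhs = 0, matching y values: 0 (1 points).
  x = 8: rhs = 0, matching y values: 0 (1 points).
  x = 9: rhs = 9, matching y values: 3, 10 (2 points).
  x = 10: rhs = 7, matching y values: none (0 points).
  x = 11: rhs = 0, matching y values: 0 (1 points).
  x = 12: rhs = 7, matching y values: none (0 points).
Total affine count: 15.
Full point count |E(F_13)| = 15 + 1 = 16.
Hasse bound: |16 − (13+1)| = |2| = 2 ≤ 2√13 ≈ 7.2111 ✓.


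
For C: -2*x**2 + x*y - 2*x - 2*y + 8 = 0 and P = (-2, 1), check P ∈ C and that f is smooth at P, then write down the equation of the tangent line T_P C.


Tangent line at P: 7*x - 4*y + 18 = 0.

Step 1: f(-2, 1) = 0, so P lies on C.
Step 2: partial derivatives
  f_x(x, y) = -4*x + y - 2, f_y(x, y) = x - 2.
  f_x(P) = 7, f_y(P) = -4 (gradient nonzero, so P is smooth).
Step 3: tangent line at P: 7·(x − -2) + -4·(y − 1) = 0.
Expanding: 7*x - 4*y + 18 = 0.


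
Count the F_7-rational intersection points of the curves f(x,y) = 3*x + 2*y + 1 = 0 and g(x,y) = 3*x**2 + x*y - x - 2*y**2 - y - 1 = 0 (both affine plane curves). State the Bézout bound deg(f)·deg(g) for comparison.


Common zeros: {(1, 5), (5, 6)}; count = 2; Bézout bound = 2.

deg(f) = 1, deg(g) = 2, so Bézout bound = 2.
Scan x ∈ F_7. For each x, list the y ∈ F_7 with f(x, y) ≡ 0 and those with g(x, y) ≡ 0 (mod 7); the common zeros in that column are the intersection.
  x = 0: f ≡ 0 at y ∈ {3}; g ≡ 0 at y ∈ {5}; common: ∅.
  x = 1: f ≡ 0 at y ∈ {5}; g ≡ 0 at y ∈ {2, 5}; common: {5}.
  x = 2: f ≡ 0 at y ∈ {0}; g ≡ 0 at y ∈ ∅; common: ∅.
  x = 3: f ≡ 0 at y ∈ {2}; g ≡ 0 at y ∈ ∅; common: ∅.
  x = 4: f ≡ 0 at y ∈ {4}; g ≡ 0 at y ∈ ∅; common: ∅.
  x = 5: f ≡ 0 at y ∈ {6}; g ≡ 0 at y ∈ {3, 6}; common: {6}.
  x = 6: f ≡ 0 at y ∈ {1}; g ≡ 0 at y ∈ {3}; common: ∅.
Collecting: common zeros = {(1, 5), (5, 6)}, so the count is 2.
Comparison with the Bézout bound: 2 ≤ 2 = deg(f)·deg(g), as expected for curves with no common component (the bound is attained).


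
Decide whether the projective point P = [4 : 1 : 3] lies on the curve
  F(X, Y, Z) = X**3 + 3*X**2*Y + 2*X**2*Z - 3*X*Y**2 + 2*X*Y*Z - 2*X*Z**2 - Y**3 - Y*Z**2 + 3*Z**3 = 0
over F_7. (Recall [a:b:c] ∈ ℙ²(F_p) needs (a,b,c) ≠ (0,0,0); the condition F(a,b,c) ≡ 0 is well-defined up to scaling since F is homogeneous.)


F(4,1,3) ≡ 2 (mod 7); P is NOT on the curve.

Evaluate F(4, 1, 3) term-by-term (mod 7).
  X**3 ↦ 1·64·1·1 = 64
  3*X**2*Y ↦ 3·16·1·1 = 48
  2*X**2*Z ↦ 2·16·1·3 = 96
  -3*X*Y**2 ↦ -3·4·1·1 = -12
  2*X*Y*Z ↦ 2·4·1·3 = 24
  -2*X*Z**2 ↦ -2·4·1·9 = -72
  -Y**3 ↦ -1·1·1·1 = -1
  -Y*Z**2 ↦ -1·1·1·9 = -9
  3*Z**3 ↦ 3·1·1·27 = 81
Sum: F(4, 1, 3) = (64) + (48) + (96) + (-12) + (24) + (-72) + (-1) + (-9) + (81) = 219.
Reducing mod 7: 219 ≡ 2 (mod 7).
Since F(a, b, c) ≡ 2 ≠ 0 (mod 7), P does NOT lie on the curve.


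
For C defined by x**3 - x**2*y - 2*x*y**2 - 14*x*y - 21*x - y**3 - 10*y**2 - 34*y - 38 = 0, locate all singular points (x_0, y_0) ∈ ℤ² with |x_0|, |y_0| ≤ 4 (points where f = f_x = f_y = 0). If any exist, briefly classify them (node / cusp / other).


Singular points: {(-1, -3)}; classification: cusp.

Compute partial derivatives:
  f_x = 3*x**2 - 2*x*y - 2*y**2 - 14*y - 21.
  f_y = -x**2 - 4*x*y - 14*x - 3*y**2 - 20*y - 34.
Scan x_0 ∈ {−4, ..., 4}. For each x_0, f_y(x_0, y) is a polynomial in y; find its integer roots y ∈ {−4, ..., 4}, then test f_x and f at those candidates.
  x = -4: f_y(-4, y) = -3*y**2 - 4*y + 6; no integer root y with |y| ≤ 4.
  x = -3: f_y(-3, y) = -3*y**2 - 8*y - 1; no integer root y with |y| ≤ 4.
  x = -2: f_y(-2, y) = -3*y**2 - 12*y - 10; no integer root y with |y| ≤ 4.
  x = -1: f_y(-1, y) = -3*y**2 - 16*y - 21; vanishes at y ∈ {-3}. (-1, -3): f_x = 0, f = 0 — SINGULAR.
  x = 0: f_y(0, y) = -3*y**2 - 20*y - 34; no integer root y with |y| ≤ 4.
  x = 1: f_y(1, y) = -3*y**2 - 24*y - 49; no integer root y with |y| ≤ 4.
  x = 2: f_y(2, y) = -3*y**2 - 28*y - 66; no integer root y with |y| ≤ 4.
  x = 3: f_y(3, y) = -3*y**2 - 32*y - 85; no integer root y with |y| ≤ 4.
  x = 4: f_y(4, y) = -3*y**2 - 36*y - 106; no integer root y with |y| ≤ 4.
Only singular point on the grid: (-1, -3).
Classify: substitute x = -1 + u, y = -3 + v and expand: f = u**3 - u**2*v - 2*u*v**2 - v**3 + v**2.
No constant or linear terms (consistent with a singular point). Quadratic part: v**2. Cubic part: u**3 - u**2*v - 2*u*v**2 - v**3.
The quadratic part v**2 is a perfect square, so there is a single (double) tangent line v = 0, i.e. y = -3. Restricting the cubic part to that line (v = 0) leaves u**3 ≠ 0, so f is not divisible by v and the branch is v² ≈ -u**3 to lowest order — this is a cusp.
Classification: cusp.


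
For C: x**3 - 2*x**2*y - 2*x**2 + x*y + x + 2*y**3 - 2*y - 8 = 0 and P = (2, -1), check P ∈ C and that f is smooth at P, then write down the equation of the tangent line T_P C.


Tangent line at P: 12*x - 2*y - 26 = 0.

Step 1: f(2, -1) = 0, so P lies on C.
Step 2: partial derivatives
  f_x(x, y) = 3*x**2 - 4*x*y - 4*x + y + 1, f_y(x, y) = -2*x**2 + x + 6*y**2 - 2.
  f_x(P) = 12, f_y(P) = -2 (gradient nonzero, so P is smooth).
Step 3: tangent line at P: 12·(x − 2) + -2·(y − -1) = 0.
Expanding: 12*x - 2*y - 26 = 0.


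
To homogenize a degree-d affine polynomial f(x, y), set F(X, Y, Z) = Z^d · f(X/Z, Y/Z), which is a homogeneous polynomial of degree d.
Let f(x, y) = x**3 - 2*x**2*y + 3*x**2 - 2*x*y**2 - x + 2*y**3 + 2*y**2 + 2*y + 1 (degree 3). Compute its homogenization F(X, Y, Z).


F(X, Y, Z) = X**3 - 2*X**2*Y + 3*X**2*Z - 2*X*Y**2 - X*Z**2 + 2*Y**3 + 2*Y**2*Z + 2*Y*Z**2 + Z**3

deg(f) = 3.
Substitute x = X/Z, y = Y/Z into f, then multiply by Z^3.
  monomial 1·x^3·y^0 ↦ 1·X^3·Y^0·Z^0.
  monomial -2·x^2·y^1 ↦ -2·X^2·Y^1·Z^0.
  monomial 3·x^2·y^0 ↦ 3·X^2·Y^0·Z^1.
  monomial -2·x^1·y^2 ↦ -2·X^1·Y^2·Z^0.
  monomial -1·x^1·y^0 ↦ -1·X^1·Y^0·Z^2.
  monomial 2·x^0·y^3 ↦ 2·X^0·Y^3·Z^0.
  monomial 2·x^0·y^2 ↦ 2·X^0·Y^2·Z^1.
  monomial 2·x^0·y^1 ↦ 2·X^0·Y^1·Z^2.
  monomial 1·x^0·y^0 ↦ 1·X^0·Y^0·Z^3.
Collecting: F(X, Y, Z) = X**3 - 2*X**2*Y + 3*X**2*Z - 2*X*Y**2 - X*Z**2 + 2*Y**3 + 2*Y**2*Z + 2*Y*Z**2 + Z**3.


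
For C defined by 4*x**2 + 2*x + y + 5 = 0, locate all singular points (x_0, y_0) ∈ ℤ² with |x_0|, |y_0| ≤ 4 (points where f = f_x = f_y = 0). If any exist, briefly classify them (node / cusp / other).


No singular points in the scanned grid; C is smooth there.

Compute partial derivatives:
  f_x = 8*x + 2.
  f_y = 1.
f_y = 1 is a nonzero constant, so f_y never vanishes: no point (x, y) can satisfy f = f_x = f_y = 0. In particular no (x, y) ∈ {−4, ..., 4}² is singular; the curve is smooth.


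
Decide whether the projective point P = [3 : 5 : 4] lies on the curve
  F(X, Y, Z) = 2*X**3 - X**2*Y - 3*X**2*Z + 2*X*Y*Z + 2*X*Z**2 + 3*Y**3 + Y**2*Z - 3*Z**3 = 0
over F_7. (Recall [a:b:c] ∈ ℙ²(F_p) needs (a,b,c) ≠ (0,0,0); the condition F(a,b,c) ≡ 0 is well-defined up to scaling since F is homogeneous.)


F(3,5,4) ≡ 1 (mod 7); P is NOT on the curve.

Evaluate F(3, 5, 4) term-by-term (mod 7).
  2*X**3 ↦ 2·27·1·1 = 54
  -X**2*Y ↦ -1·9·5·1 = -45
  -3*X**2*Z ↦ -3·9·1·4 = -108
  2*X*Y*Z ↦ 2·3·5·4 = 120
  2*X*Z**2 ↦ 2·3·1·16 = 96
  3*Y**3 ↦ 3·1·125·1 = 375
  Y**2*Z ↦ 1·1·25·4 = 100
  -3*Z**3 ↦ -3·1·1·64 = -192
Sum: F(3, 5, 4) = (54) + (-45) + (-108) + (120) + (96) + (375) + (100) + (-192) = 400.
Reducing mod 7: 400 ≡ 1 (mod 7).
Since F(a, b, c) ≡ 1 ≠ 0 (mod 7), P does NOT lie on the curve.


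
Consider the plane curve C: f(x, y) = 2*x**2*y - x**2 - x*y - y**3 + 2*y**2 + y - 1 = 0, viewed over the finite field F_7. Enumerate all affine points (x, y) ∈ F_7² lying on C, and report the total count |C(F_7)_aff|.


Affine F_7-points: {(0, 3), (2, 3), (3, 1), (5, 1), (5, 4)}; count = 5.

For each of the 49 pairs (x, y) ∈ F_7², evaluate f(x, y) mod 7. Record the zeros.
  x = 0: [0↦6, 1↦1, 2↦1, 3↦0, 4↦6, 5↦6, 6↦1]  zeros at y ∈ {3}
  x = 1: [0↦5, 1↦1, 2↦2, 3↦2, 4↦2, 5↦3, 6↦6]  zeros at y ∈ ∅
  x = 2: [0↦2, 1↦3, 2↦2, 3↦0, 4↦5, 5↦4, 6↦5]  zeros at y ∈ {3}
  x = 3: [0↦4, 1↦0, 2↦1, 3↦1, 4↦1, 5↦2, 6↦5]  zeros at y ∈ {1}
  x = 4: [0↦4, 1↦6, 2↦6, 3↦5, 4↦4, 5↦4, 6↦6]  zeros at y ∈ ∅
  x = 5: [0↦2, 1↦0, 2↦3, 3↦5, 4↦0, 5↦3, 6↦1]  zeros at y ∈ {1, 4}
  x = 6: [0↦5, 1↦3, 2↦6, 3↦1, 4↦3, 5↦6, 6↦4]  zeros at y ∈ ∅
Collecting zeros: affine points = {(0, 3), (2, 3), (3, 1), (5, 1), (5, 4)}.
Total count |C(F_7)_aff| = 5.


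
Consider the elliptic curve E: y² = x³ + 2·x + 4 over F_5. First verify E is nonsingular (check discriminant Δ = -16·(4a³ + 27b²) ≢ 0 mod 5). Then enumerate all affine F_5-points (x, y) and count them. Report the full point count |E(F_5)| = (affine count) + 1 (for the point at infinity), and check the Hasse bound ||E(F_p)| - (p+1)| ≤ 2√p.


Affine points = {(0, 2), (0, 3), (2, 1), (2, 4), (4, 1), (4, 4)}; affine count = 6; |E(F_5)| = 7.

Discriminant check: Δ ∝ 4a³ + 27b² = 4·2³ + 27·4² = 4·8 + 27·16 ≡ 4 (mod 5). Nonzero ⇒ E is nonsingular.
For each x ∈ F_5, compute rhs = x³ + 2·x + 4 mod 5, then count y ∈ F_5 with y² ≡ rhs.
  x = 0: rhs = 4, matching y values: 2, 3 (2 points).
  x = 1: rhs = 2, matching y values: none (0 points).
  x = 2: rhs = 1, matching y values: 1, 4 (2 points).
  x = 3: rhs = 2, matching y values: none (0 points).
  x = 4: rhs = 1, matching y values: 1, 4 (2 points).
Total affine count: 6.
Full point count |E(F_5)| = 6 + 1 = 7.
Hasse bound: |7 − (5+1)| = |1| = 1 ≤ 2√5 ≈ 4.4721 ✓.


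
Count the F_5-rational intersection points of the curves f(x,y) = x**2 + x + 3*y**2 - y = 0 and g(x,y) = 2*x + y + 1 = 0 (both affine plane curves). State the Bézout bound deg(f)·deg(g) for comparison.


Common zeros: ∅; count = 0; Bézout bound = 2.

deg(f) = 2, deg(g) = 1, so Bézout bound = 2.
Scan x ∈ F_5. For each x, list the y ∈ F_5 with f(x, y) ≡ 0 and those with g(x, y) ≡ 0 (mod 5); the common zeros in that column are the intersection.
  x = 0: f ≡ 0 at y ∈ {0, 2}; g ≡ 0 at y ∈ {4}; common: ∅.
  x = 1: f ≡ 0 at y ∈ ∅; g ≡ 0 at y ∈ {2}; common: ∅.
  x = 2: f ≡ 0 at y ∈ {3, 4}; g ≡ 0 at y ∈ {0}; common: ∅.
  x = 3: f ≡ 0 at y ∈ ∅; g ≡ 0 at y ∈ {3}; common: ∅.
  x = 4: f ≡ 0 at y ∈ {0, 2}; g ≡ 0 at y ∈ {1}; common: ∅.
Collecting: common zeros = ∅, so the count is 0.
Comparison with the Bézout bound: 0 ≤ 2 = deg(f)·deg(g), as expected for curves with no common component (the affine F_5-count falls short of the bound because intersections may lie at infinity, over extension fields, or carry multiplicity).


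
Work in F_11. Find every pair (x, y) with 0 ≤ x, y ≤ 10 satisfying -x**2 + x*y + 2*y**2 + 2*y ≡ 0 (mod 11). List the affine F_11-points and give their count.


Affine F_11-points: {(0, 0), (0, 10), (2, 4), (2, 5), (3, 5), (3, 9), (6, 9), (7, 6), (10, 6), (10, 10)}; count = 10.

For each of the 121 pairs (x, y) ∈ F_11², evaluate f(x, y) mod 11. Record the zeros.
  x = 0: [0↦0, 1↦4, 2↦1, 3↦2, 4↦7, 5↦5, 6↦7, 7↦2, 8↦1, 9↦4, 10↦0]  zeros at y ∈ {0, 10}
  x = 1: [0↦10, 1↦4, 2↦2, 3↦4, 4↦10, 5↦9, 6↦1, 7↦8, 8↦8, 9↦1, 10↦9]  zeros at y ∈ ∅
  x = 2: [0↦7, 1↦2, 2↦1, 3↦4, 4↦0, 5↦0, 6↦4, 7↦1, 8↦2, 9↦7, 10↦5]  zeros at y ∈ {4, 5}
  x = 3: [0↦2, 1↦9, 2↦9, 3↦2, 4↦10, 5↦0, 6↦5, 7↦3, 8↦5, 9↦0, 10↦10]  zeros at y ∈ {5, 9}
  x = 4: [0↦6, 1↦3, 2↦4, 3↦9, 4↦7, 5↦9, 6↦4, 7↦3, 8↦6, 9↦2, 10↦2]  zeros at y ∈ ∅
  x = 5: [0↦8, 1↦6, 2↦8, 3↦3, 4↦2, 5↦5, 6↦1, 7↦1, 8↦5, 9↦2, 10↦3]  zeros at y ∈ ∅
  x = 6: [0↦8, 1↦7, 2↦10, 3↦6, 4↦6, 5↦10, 6↦7, 7↦8, 8↦2, 9↦0, 10↦2]  zeros at y ∈ {9}
  x = 7: [0↦6, 1↦6, 2↦10, 3↦7, 4↦8, 5↦2, 6↦0, 7↦2, 8↦8, 9↦7, 10↦10]  zeros at y ∈ {6}
  x = 8: [0↦2, 1↦3, 2↦8, 3↦6, 4↦8, 5↦3, 6↦2, 7↦5, 8↦1, 9↦1, 10↦5]  zeros at y ∈ ∅
  x = 9: [0↦7, 1↦9, 2↦4, 3↦3, 4↦6, 5↦2, 6↦2, 7↦6, 8↦3, 9↦4, 10↦9]  zeros at y ∈ ∅
  x = 10: [0↦10, 1↦2, 2↦9, 3↦9, 4↦2, 5↦10, 6↦0, 7↦5, 8↦3, 9↦5, 10↦0]  zeros at y ∈ {6, 10}
Collecting zeros: affine points = {(0, 0), (0, 10), (2, 4), (2, 5), (3, 5), (3, 9), (6, 9), (7, 6), (10, 6), (10, 10)}.
Total count |C(F_11)_aff| = 10.


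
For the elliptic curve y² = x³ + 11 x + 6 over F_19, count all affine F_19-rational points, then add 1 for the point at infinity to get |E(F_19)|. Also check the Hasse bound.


Affine points = {(0, 5), (0, 14), (2, 6), (2, 13), (3, 3), (3, 16), (4, 0), (8, 6), (8, 13), (9, 6), (9, 13), (12, 2), (12, 17), (13, 3), (13, 16), (14, 4), (14, 15)}; affine count = 17; |E(F_19)| = 18.

Discriminant check: Δ ∝ 4a³ + 27b² = 4·11³ + 27·6² = 4·1331 + 27·36 ≡ 7 (mod 19). Nonzero ⇒ E is nonsingular.
For each x ∈ F_19, compute rhs = x³ + 11·x + 6 mod 19, then count y ∈ F_19 with y² ≡ rhs.
  x = 0: rhs = 6, matching y values: 5, 14 (2 points).
  x = 1: rhs = 18, matching y values: none (0 points).
  x = 2: rhs = 17, matching y values: 6, 13 (2 points).
  x = 3: rhs = 9, matching y values: 3, 16 (2 points).
  x = 4: rhs = 0, matching y values: 0 (1 points).
  x = 5: rhs = 15, matching y values: none (0 points).
  x = 6: rhs = 3, matching y values: none (0 points).
  x = 7: rhs = 8, matching y values: none (0 points).
  x = 8: rhs = 17, matching y values: 6, 13 (2 points).
  x = 9: rhs = 17, matching y values: 6, 13 (2 points).
  x = 10: rhs = 14, matching y values: none (0 points).
  x = 11: rhs = 14, matching y values: none (0 points).
  x = 12: rhs = 4, matching y values: 2, 17 (2 points).
  x = 13: rhs = 9, matching y values: 3, 16 (2 points).
  x = 14: rhs = 16, matching y values: 4, 15 (2 points).
  x = 15: rhs = 12, matching y values: none (0 points).
  x = 16: rhs = 3, matching y values: none (0 points).
  x = 17: rhs = 14, matching y values: none (0 points).
  x = 18: rhs = 13, matching y values: none (0 points).
Total affine count: 17.
Full point count |E(F_19)| = 17 + 1 = 18.
Hasse bound: |18 − (19+1)| = |-2| = 2 ≤ 2√19 ≈ 8.7178 ✓.


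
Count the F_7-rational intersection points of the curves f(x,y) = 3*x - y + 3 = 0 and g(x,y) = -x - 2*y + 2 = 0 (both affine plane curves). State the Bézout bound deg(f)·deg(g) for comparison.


Common zeros: ∅; count = 0; Bézout bound = 1.

deg(f) = 1, deg(g) = 1, so Bézout bound = 1.
Scan x ∈ F_7. For each x, list the y ∈ F_7 with f(x, y) ≡ 0 and those with g(x, y) ≡ 0 (mod 7); the common zeros in that column are the intersection.
  x = 0: f ≡ 0 at y ∈ {3}; g ≡ 0 at y ∈ {1}; common: ∅.
  x = 1: f ≡ 0 at y ∈ {6}; g ≡ 0 at y ∈ {4}; common: ∅.
  x = 2: f ≡ 0 at y ∈ {2}; g ≡ 0 at y ∈ {0}; common: ∅.
  x = 3: f ≡ 0 at y ∈ {5}; g ≡ 0 at y ∈ {3}; common: ∅.
  x = 4: f ≡ 0 at y ∈ {1}; g ≡ 0 at y ∈ {6}; common: ∅.
  x = 5: f ≡ 0 at y ∈ {4}; g ≡ 0 at y ∈ {2}; common: ∅.
  x = 6: f ≡ 0 at y ∈ {0}; g ≡ 0 at y ∈ {5}; common: ∅.
Collecting: common zeros = ∅, so the count is 0.
Comparison with the Bézout bound: 0 ≤ 1 = deg(f)·deg(g), as expected for curves with no common component (the affine F_7-count falls short of the bound because intersections may lie at infinity, over extension fields, or carry multiplicity).


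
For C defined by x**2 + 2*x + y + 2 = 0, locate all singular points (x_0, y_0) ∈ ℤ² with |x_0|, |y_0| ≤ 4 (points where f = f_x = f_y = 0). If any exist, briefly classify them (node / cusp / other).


No singular points in the scanned grid; C is smooth there.

Compute partial derivatives:
  f_x = 2*x + 2.
  f_y = 1.
f_y = 1 is a nonzero constant, so f_y never vanishes: no point (x, y) can satisfy f = f_x = f_y = 0. In particular no (x, y) ∈ {−4, ..., 4}² is singular; the curve is smooth.


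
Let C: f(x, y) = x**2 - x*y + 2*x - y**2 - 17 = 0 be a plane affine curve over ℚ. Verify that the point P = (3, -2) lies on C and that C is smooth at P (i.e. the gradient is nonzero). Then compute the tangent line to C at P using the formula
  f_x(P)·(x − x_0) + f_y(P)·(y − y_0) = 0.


Tangent line at P: 10*x + y - 28 = 0.

Step 1: f(3, -2) = 0, so P lies on C.
Step 2: partial derivatives
  f_x(x, y) = 2*x - y + 2, f_y(x, y) = -x - 2*y.
  f_x(P) = 10, f_y(P) = 1 (gradient nonzero, so P is smooth).
Step 3: tangent line at P: 10·(x − 3) + 1·(y − -2) = 0.
Expanding: 10*x + y - 28 = 0.


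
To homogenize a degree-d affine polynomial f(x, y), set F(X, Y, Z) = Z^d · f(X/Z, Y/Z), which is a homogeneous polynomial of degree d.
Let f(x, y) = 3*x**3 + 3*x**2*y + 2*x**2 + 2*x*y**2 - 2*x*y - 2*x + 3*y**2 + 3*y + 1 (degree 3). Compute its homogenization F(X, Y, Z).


F(X, Y, Z) = 3*X**3 + 3*X**2*Y + 2*X**2*Z + 2*X*Y**2 - 2*X*Y*Z - 2*X*Z**2 + 3*Y**2*Z + 3*Y*Z**2 + Z**3

deg(f) = 3.
Substitute x = X/Z, y = Y/Z into f, then multiply by Z^3.
  monomial 3·x^3·y^0 ↦ 3·X^3·Y^0·Z^0.
  monomial 3·x^2·y^1 ↦ 3·X^2·Y^1·Z^0.
  monomial 2·x^2·y^0 ↦ 2·X^2·Y^0·Z^1.
  monomial 2·x^1·y^2 ↦ 2·X^1·Y^2·Z^0.
  monomial -2·x^1·y^1 ↦ -2·X^1·Y^1·Z^1.
  monomial -2·x^1·y^0 ↦ -2·X^1·Y^0·Z^2.
  monomial 3·x^0·y^2 ↦ 3·X^0·Y^2·Z^1.
  monomial 3·x^0·y^1 ↦ 3·X^0·Y^1·Z^2.
  monomial 1·x^0·y^0 ↦ 1·X^0·Y^0·Z^3.
Collecting: F(X, Y, Z) = 3*X**3 + 3*X**2*Y + 2*X**2*Z + 2*X*Y**2 - 2*X*Y*Z - 2*X*Z**2 + 3*Y**2*Z + 3*Y*Z**2 + Z**3.


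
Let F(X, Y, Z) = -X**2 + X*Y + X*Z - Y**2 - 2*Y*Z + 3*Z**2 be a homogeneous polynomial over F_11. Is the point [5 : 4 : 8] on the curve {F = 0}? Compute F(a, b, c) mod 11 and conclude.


F(5,4,8) ≡ 4 (mod 11); P is NOT on the curve.

Evaluate F(5, 4, 8) term-by-term (mod 11).
  -X**2 ↦ -1·25·1·1 = -25
  X*Y ↦ 1·5·4·1 = 20
  X*Z ↦ 1·5·1·8 = 40
  -Y**2 ↦ -1·1·16·1 = -16
  -2*Y*Z ↦ -2·1·4·8 = -64
  3*Z**2 ↦ 3·1·1·64 = 192
Sum: F(5, 4, 8) = (-25) + (20) + (40) + (-16) + (-64) + (192) = 147.
Reducing mod 11: 147 ≡ 4 (mod 11).
Since F(a, b, c) ≡ 4 ≠ 0 (mod 11), P does NOT lie on the curve.


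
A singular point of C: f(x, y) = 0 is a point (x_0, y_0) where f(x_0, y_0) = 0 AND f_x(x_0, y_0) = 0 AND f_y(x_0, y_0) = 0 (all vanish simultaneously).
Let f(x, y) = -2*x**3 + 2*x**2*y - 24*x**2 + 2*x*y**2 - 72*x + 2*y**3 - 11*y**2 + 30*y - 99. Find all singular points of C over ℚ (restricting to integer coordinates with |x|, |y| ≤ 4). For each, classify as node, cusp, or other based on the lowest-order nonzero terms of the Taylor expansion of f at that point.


Singular points: {(-3, 3)}; classification: cusp.

Compute partial derivatives:
  f_x = -6*x**2 + 4*x*y - 48*x + 2*y**2 - 72.
  f_y = 2*x**2 + 4*x*y + 6*y**2 - 22*y + 30.
Scan x_0 ∈ {−4, ..., 4}. For each x_0, f_y(x_0, y) is a polynomial in y; find its integer roots y ∈ {−4, ..., 4}, then test f_x and f at those candidates.
  x = -4: f_y(-4, y) = 6*y**2 - 38*y + 62; no integer root y with |y| ≤ 4.
  x = -3: f_y(-3, y) = 6*y**2 - 34*y + 48; vanishes at y ∈ {3}. (-3, 3): f_x = 0, f = 0 — SINGULAR.
  x = -2: f_y(-2, y) = 6*y**2 - 30*y + 38; no integer root y with |y| ≤ 4.
  x = -1: f_y(-1, y) = 6*y**2 - 26*y + 32; no integer root y with |y| ≤ 4.
  x = 0: f_y(0, y) = 6*y**2 - 22*y + 30; no integer root y with |y| ≤ 4.
  x = 1: f_y(1, y) = 6*y**2 - 18*y + 32; no integer root y with |y| ≤ 4.
  x = 2: f_y(2, y) = 6*y**2 - 14*y + 38; no integer root y with |y| ≤ 4.
  x = 3: f_y(3, y) = 6*y**2 - 10*y + 48; no integer root y with |y| ≤ 4.
  x = 4: f_y(4, y) = 6*y**2 - 6*y + 62; no integer root y with |y| ≤ 4.
Only singular point on the grid: (-3, 3).
Classify: substitute x = -3 + u, y = 3 + v and expand: f = -2*u**3 + 2*u**2*v + 2*u*v**2 + 2*v**3 + v**2.
No constant or linear terms (consistent with a singular point). Quadratic part: v**2. Cubic part: -2*u**3 + 2*u**2*v + 2*u*v**2 + 2*v**3.
The quadratic part v**2 is a perfect square, so there is a single (double) tangent line v = 0, i.e. y = 3. Restricting the cubic part to that line (v = 0) leaves -2*u**3 ≠ 0, so f is not divisible by v and the branch is v² ≈ 2*u**3 to lowest order — this is a cusp.
Classification: cusp.


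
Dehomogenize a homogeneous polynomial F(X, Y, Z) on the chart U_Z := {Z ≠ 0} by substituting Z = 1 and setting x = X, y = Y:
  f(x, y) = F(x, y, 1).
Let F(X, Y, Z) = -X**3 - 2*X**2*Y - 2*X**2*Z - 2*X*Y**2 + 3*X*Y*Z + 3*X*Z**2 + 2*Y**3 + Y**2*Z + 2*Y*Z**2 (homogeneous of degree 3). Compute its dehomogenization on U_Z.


f(x, y) = -x**3 - 2*x**2*y - 2*x**2 - 2*x*y**2 + 3*x*y + 3*x + 2*y**3 + y**2 + 2*y

On U_Z we set Z = 1. Each monomial c·X^i·Y^j·Z^k in F becomes c·x^i·y^j·1^k = c·x^i·y^j.
Substituting Z = 1: F(X, Y, 1) = -x**3 - 2*x**2*y - 2*x**2 - 2*x*y**2 + 3*x*y + 3*x + 2*y**3 + y**2 + 2*y.
Note: deg(f) ≤ deg(F) = 3; strict inequality happens when F is divisible by Z (lost terms).


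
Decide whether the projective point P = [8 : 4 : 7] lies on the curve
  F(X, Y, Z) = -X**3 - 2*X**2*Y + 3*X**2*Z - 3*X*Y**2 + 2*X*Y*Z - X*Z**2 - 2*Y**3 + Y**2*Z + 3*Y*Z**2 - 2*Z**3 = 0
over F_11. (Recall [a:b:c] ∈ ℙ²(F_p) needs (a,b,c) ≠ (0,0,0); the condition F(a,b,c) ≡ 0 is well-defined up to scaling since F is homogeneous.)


F(8,4,7) ≡ 10 (mod 11); P is NOT on the curve.

Evaluate F(8, 4, 7) term-by-term (mod 11).
  -X**3 ↦ -1·512·1·1 = -512
  -2*X**2*Y ↦ -2·64·4·1 = -512
  3*X**2*Z ↦ 3·64·1·7 = 1344
  -3*X*Y**2 ↦ -3·8·16·1 = -384
  2*X*Y*Z ↦ 2·8·4·7 = 448
  -X*Z**2 ↦ -1·8·1·49 = -392
  -2*Y**3 ↦ -2·1·64·1 = -128
  Y**2*Z ↦ 1·1·16·7 = 112
  3*Y*Z**2 ↦ 3·1·4·49 = 588
  -2*Z**3 ↦ -2·1·1·343 = -686
Sum: F(8, 4, 7) = (-512) + (-512) + (1344) + (-384) + (448) + (-392) + (-128) + (112) + (588) + (-686) = -122.
Reducing mod 11: -122 ≡ 10 (mod 11).
Since F(a, b, c) ≡ 10 ≠ 0 (mod 11), P does NOT lie on the curve.


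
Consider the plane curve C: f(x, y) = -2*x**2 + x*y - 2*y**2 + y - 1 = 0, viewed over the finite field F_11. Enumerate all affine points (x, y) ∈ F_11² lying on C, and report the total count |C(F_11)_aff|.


Affine F_11-points: {(0, 8), (0, 9), (2, 2), (2, 5), (4, 0), (4, 8), (6, 4), (6, 5), (7, 0), (7, 4), (10, 2), (10, 9)}; count = 12.

For each of the 121 pairs (x, y) ∈ F_11², evaluate f(x, y) mod 11. Record the zeros.
  x = 0: [0↦10, 1↦9, 2↦4, 3↦6, 4↦4, 5↦9, 6↦10, 7↦7, 8↦0, 9↦0, 10↦7]  zeros at y ∈ {8, 9}
  x = 1: [0↦8, 1↦8, 2↦4, 3↦7, 4↦6, 5↦1, 6↦3, 7↦1, 8↦6, 9↦7, 10↦4]  zeros at y ∈ ∅
  x = 2: [0↦2, 1↦3, 2↦0, 3↦4, 4↦4, 5↦0, 6↦3, 7↦2, 8↦8, 9↦10, 10↦8]  zeros at y ∈ {2, 5}
  x = 3: [0↦3, 1↦5, 2↦3, 3↦8, 4↦9, 5↦6, 6↦10, 7↦10, 8↦6, 9↦9, 10↦8]  zeros at y ∈ ∅
  x = 4: [0↦0, 1↦3, 2↦2, 3↦8, 4↦10, 5↦8, 6↦2, 7↦3, 8↦0, 9↦4, 10↦4]  zeros at y ∈ {0, 8}
  x = 5: [0↦4, 1↦8, 2↦8, 3↦4, 4↦7, 5↦6, 6↦1, 7↦3, 8↦1, 9↦6, 10↦7]  zeros at y ∈ ∅
  x = 6: [0↦4, 1↦9, 2↦10, 3↦7, 4↦0, 5↦0, 6↦7, 7↦10, 8↦9, 9↦4, 10↦6]  zeros at y ∈ {4, 5}
  x = 7: [0↦0, 1↦6, 2↦8, 3↦6, 4↦0, 5↦1, 6↦9, 7↦2, 8↦2, 9↦9, 10↦1]  zeros at y ∈ {0, 4}
  x = 8: [0↦3, 1↦10, 2↦2, 3↦1, 4↦7, 5↦9, 6↦7, 7↦1, 8↦2, 9↦10, 10↦3]  zeros at y ∈ ∅
  x = 9: [0↦2, 1↦10, 2↦3, 3↦3, 4↦10, 5↦2, 6↦1, 7↦7, 8↦9, 9↦7, 10↦1]  zeros at y ∈ ∅
  x = 10: [0↦8, 1↦6, 2↦0, 3↦1, 4↦9, 5↦2, 6↦2, 7↦9, 8↦1, 9↦0, 10↦6]  zeros at y ∈ {2, 9}
Collecting zeros: affine points = {(0, 8), (0, 9), (2, 2), (2, 5), (4, 0), (4, 8), (6, 4), (6, 5), (7, 0), (7, 4), (10, 2), (10, 9)}.
Total count |C(F_11)_aff| = 12.
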